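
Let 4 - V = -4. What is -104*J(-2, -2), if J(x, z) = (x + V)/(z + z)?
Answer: 156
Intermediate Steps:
V = 8 (V = 4 - 1*(-4) = 4 + 4 = 8)
J(x, z) = (8 + x)/(2*z) (J(x, z) = (x + 8)/(z + z) = (8 + x)/((2*z)) = (8 + x)*(1/(2*z)) = (8 + x)/(2*z))
-104*J(-2, -2) = -52*(8 - 2)/(-2) = -52*(-1)*6/2 = -104*(-3/2) = 156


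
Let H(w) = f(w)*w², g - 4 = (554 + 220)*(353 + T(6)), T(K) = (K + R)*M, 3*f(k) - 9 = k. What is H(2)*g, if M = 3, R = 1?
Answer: 12737120/3 ≈ 4.2457e+6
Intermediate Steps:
f(k) = 3 + k/3
T(K) = 3 + 3*K (T(K) = (K + 1)*3 = (1 + K)*3 = 3 + 3*K)
g = 289480 (g = 4 + (554 + 220)*(353 + (3 + 3*6)) = 4 + 774*(353 + (3 + 18)) = 4 + 774*(353 + 21) = 4 + 774*374 = 4 + 289476 = 289480)
H(w) = w²*(3 + w/3) (H(w) = (3 + w/3)*w² = w²*(3 + w/3))
H(2)*g = ((⅓)*2²*(9 + 2))*289480 = ((⅓)*4*11)*289480 = (44/3)*289480 = 12737120/3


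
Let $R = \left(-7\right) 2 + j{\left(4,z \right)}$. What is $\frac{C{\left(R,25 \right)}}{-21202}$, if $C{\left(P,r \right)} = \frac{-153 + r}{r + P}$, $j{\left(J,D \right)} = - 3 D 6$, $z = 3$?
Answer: $- \frac{64}{455843} \approx -0.0001404$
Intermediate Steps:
$j{\left(J,D \right)} = - 18 D$
$R = -68$ ($R = \left(-7\right) 2 - 54 = -14 - 54 = -68$)
$C{\left(P,r \right)} = \frac{-153 + r}{P + r}$
$\frac{C{\left(R,25 \right)}}{-21202} = \frac{\frac{1}{-68 + 25} \left(-153 + 25\right)}{-21202} = \frac{1}{-43} \left(-128\right) \left(- \frac{1}{21202}\right) = \left(- \frac{1}{43}\right) \left(-128\right) \left(- \frac{1}{21202}\right) = \frac{128}{43} \left(- \frac{1}{21202}\right) = - \frac{64}{455843}$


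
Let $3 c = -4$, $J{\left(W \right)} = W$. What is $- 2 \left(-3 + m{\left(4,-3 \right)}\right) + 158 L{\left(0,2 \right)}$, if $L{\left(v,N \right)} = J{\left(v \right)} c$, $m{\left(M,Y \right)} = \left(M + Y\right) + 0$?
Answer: $4$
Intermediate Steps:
$c = - \frac{4}{3}$ ($c = \frac{1}{3} \left(-4\right) = - \frac{4}{3} \approx -1.3333$)
$m{\left(M,Y \right)} = M + Y$
$L{\left(v,N \right)} = - \frac{4 v}{3}$ ($L{\left(v,N \right)} = v \left(- \frac{4}{3}\right) = - \frac{4 v}{3}$)
$- 2 \left(-3 + m{\left(4,-3 \right)}\right) + 158 L{\left(0,2 \right)} = - 2 \left(-3 + \left(4 - 3\right)\right) + 158 \left(\left(- \frac{4}{3}\right) 0\right) = - 2 \left(-3 + 1\right) + 158 \cdot 0 = \left(-2\right) \left(-2\right) + 0 = 4 + 0 = 4$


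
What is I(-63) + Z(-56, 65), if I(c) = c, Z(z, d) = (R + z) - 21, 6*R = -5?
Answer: -845/6 ≈ -140.83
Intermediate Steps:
R = -⅚ (R = (⅙)*(-5) = -⅚ ≈ -0.83333)
Z(z, d) = -131/6 + z (Z(z, d) = (-⅚ + z) - 21 = -131/6 + z)
I(-63) + Z(-56, 65) = -63 + (-131/6 - 56) = -63 - 467/6 = -845/6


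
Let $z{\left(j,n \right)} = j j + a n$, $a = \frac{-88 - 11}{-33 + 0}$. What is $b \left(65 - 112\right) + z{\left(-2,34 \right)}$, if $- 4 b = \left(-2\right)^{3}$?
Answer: $12$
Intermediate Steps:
$b = 2$ ($b = - \frac{\left(-2\right)^{3}}{4} = \left(- \frac{1}{4}\right) \left(-8\right) = 2$)
$a = 3$ ($a = - \frac{99}{-33} = \left(-99\right) \left(- \frac{1}{33}\right) = 3$)
$z{\left(j,n \right)} = j^{2} + 3 n$ ($z{\left(j,n \right)} = j j + 3 n = j^{2} + 3 n$)
$b \left(65 - 112\right) + z{\left(-2,34 \right)} = 2 \left(65 - 112\right) + \left(\left(-2\right)^{2} + 3 \cdot 34\right) = 2 \left(-47\right) + \left(4 + 102\right) = -94 + 106 = 12$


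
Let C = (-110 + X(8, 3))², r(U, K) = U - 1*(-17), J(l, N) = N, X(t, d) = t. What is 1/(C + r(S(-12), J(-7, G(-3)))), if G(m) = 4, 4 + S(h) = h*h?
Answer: 1/10561 ≈ 9.4688e-5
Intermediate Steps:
S(h) = -4 + h² (S(h) = -4 + h*h = -4 + h²)
r(U, K) = 17 + U (r(U, K) = U + 17 = 17 + U)
C = 10404 (C = (-110 + 8)² = (-102)² = 10404)
1/(C + r(S(-12), J(-7, G(-3)))) = 1/(10404 + (17 + (-4 + (-12)²))) = 1/(10404 + (17 + (-4 + 144))) = 1/(10404 + (17 + 140)) = 1/(10404 + 157) = 1/10561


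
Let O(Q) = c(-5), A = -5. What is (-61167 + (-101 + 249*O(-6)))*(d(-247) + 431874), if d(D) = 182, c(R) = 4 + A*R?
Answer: -23351330632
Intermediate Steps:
c(R) = 4 - 5*R
O(Q) = 29 (O(Q) = 4 - 5*(-5) = 4 + 25 = 29)
(-61167 + (-101 + 249*O(-6)))*(d(-247) + 431874) = (-61167 + (-101 + 249*29))*(182 + 431874) = (-61167 + (-101 + 7221))*432056 = (-61167 + 7120)*432056 = -54047*432056 = -23351330632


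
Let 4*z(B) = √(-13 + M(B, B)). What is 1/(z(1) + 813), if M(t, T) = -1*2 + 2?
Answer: 13008/10575517 - 4*I*√13/10575517 ≈ 0.00123 - 1.3637e-6*I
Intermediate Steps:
M(t, T) = 0 (M(t, T) = -2 + 2 = 0)
z(B) = I*√13/4 (z(B) = √(-13 + 0)/4 = √(-13)/4 = (I*√13)/4 = I*√13/4)
1/(z(1) + 813) = 1/(I*√13/4 + 813) = 1/(813 + I*√13/4)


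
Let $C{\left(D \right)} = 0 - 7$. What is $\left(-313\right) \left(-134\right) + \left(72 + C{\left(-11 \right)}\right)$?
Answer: $42007$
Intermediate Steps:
$C{\left(D \right)} = -7$ ($C{\left(D \right)} = 0 - 7 = -7$)
$\left(-313\right) \left(-134\right) + \left(72 + C{\left(-11 \right)}\right) = \left(-313\right) \left(-134\right) + \left(72 - 7\right) = 41942 + 65 = 42007$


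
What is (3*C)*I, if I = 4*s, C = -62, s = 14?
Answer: -10416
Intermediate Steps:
I = 56 (I = 4*14 = 56)
(3*C)*I = (3*(-62))*56 = -186*56 = -10416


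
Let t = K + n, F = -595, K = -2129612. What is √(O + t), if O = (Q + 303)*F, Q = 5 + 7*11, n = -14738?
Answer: 5*I*√94937 ≈ 1540.6*I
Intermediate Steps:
Q = 82 (Q = 5 + 77 = 82)
t = -2144350 (t = -2129612 - 14738 = -2144350)
O = -229075 (O = (82 + 303)*(-595) = 385*(-595) = -229075)
√(O + t) = √(-229075 - 2144350) = √(-2373425) = 5*I*√94937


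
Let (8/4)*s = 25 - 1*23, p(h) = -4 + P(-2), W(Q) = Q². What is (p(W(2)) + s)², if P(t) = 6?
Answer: 9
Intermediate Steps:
p(h) = 2 (p(h) = -4 + 6 = 2)
s = 1 (s = (25 - 1*23)/2 = (25 - 23)/2 = (½)*2 = 1)
(p(W(2)) + s)² = (2 + 1)² = 3² = 9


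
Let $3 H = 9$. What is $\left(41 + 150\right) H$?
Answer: $573$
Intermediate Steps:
$H = 3$ ($H = \frac{1}{3} \cdot 9 = 3$)
$\left(41 + 150\right) H = \left(41 + 150\right) 3 = 191 \cdot 3 = 573$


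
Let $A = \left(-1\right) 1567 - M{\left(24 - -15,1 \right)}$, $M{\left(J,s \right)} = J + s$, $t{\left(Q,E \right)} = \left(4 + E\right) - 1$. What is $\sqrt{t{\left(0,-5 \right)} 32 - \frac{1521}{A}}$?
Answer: $\frac{i \sqrt{162832489}}{1607} \approx 7.9406 i$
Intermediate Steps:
$t{\left(Q,E \right)} = 3 + E$
$A = -1607$ ($A = \left(-1\right) 1567 - \left(\left(24 - -15\right) + 1\right) = -1567 - \left(\left(24 + 15\right) + 1\right) = -1567 - \left(39 + 1\right) = -1567 - 40 = -1607$)
$\sqrt{t{\left(0,-5 \right)} 32 - \frac{1521}{A}} = \sqrt{\left(3 - 5\right) 32 - \frac{1521}{-1607}} = \sqrt{\left(-2\right) 32 - - \frac{1521}{1607}} = \sqrt{-64 + \frac{1521}{1607}} = \sqrt{- \frac{101327}{1607}} = \frac{i \sqrt{162832489}}{1607}$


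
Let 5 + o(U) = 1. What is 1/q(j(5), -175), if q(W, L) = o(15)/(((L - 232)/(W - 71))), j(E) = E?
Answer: -37/24 ≈ -1.5417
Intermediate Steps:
o(U) = -4 (o(U) = -5 + 1 = -4)
q(W, L) = -4*(-71 + W)/(-232 + L) (q(W, L) = -4*(W - 71)/(L - 232) = -4*(-71 + W)/(-232 + L))
1/q(j(5), -175) = 1/(4*(71 - 1*5)/(-232 - 175)) = 1/(4*(71 - 5)/(-407)) = 1/(4*(-1/407)*66) = 1/(-24/37) = -37/24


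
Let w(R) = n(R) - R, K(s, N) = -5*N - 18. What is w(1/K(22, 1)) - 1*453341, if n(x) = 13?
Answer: -10426543/23 ≈ -4.5333e+5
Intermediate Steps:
K(s, N) = -18 - 5*N
w(R) = 13 - R
w(1/K(22, 1)) - 1*453341 = (13 - 1/(-18 - 5*1)) - 1*453341 = (13 - 1/(-18 - 5)) - 453341 = (13 - 1/(-23)) - 453341 = (13 - 1*(-1/23)) - 453341 = (13 + 1/23) - 453341 = 300/23 - 453341 = -10426543/23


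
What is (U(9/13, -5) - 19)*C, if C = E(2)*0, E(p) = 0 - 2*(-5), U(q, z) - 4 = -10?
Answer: 0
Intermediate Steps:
U(q, z) = -6 (U(q, z) = 4 - 10 = -6)
E(p) = 10 (E(p) = 0 + 10 = 10)
C = 0 (C = 10*0 = 0)
(U(9/13, -5) - 19)*C = (-6 - 19)*0 = -25*0 = 0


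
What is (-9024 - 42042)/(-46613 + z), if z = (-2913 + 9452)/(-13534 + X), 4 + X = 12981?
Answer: 4740627/4328330 ≈ 1.0953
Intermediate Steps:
X = 12977 (X = -4 + 12981 = 12977)
z = -6539/557 (z = (-2913 + 9452)/(-13534 + 12977) = 6539/(-557) = 6539*(-1/557) = -6539/557 ≈ -11.740)
(-9024 - 42042)/(-46613 + z) = (-9024 - 42042)/(-46613 - 6539/557) = -51066/(-25969980/557) = -51066*(-557/25969980) = 4740627/4328330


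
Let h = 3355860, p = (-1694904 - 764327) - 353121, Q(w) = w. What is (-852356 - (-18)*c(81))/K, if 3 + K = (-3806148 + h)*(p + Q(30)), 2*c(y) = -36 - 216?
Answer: -854624/1266354848733 ≈ -6.7487e-7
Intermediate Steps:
c(y) = -126 (c(y) = (-36 - 216)/2 = (½)*(-252) = -126)
p = -2812352 (p = -2459231 - 353121 = -2812352)
K = 1266354848733 (K = -3 + (-3806148 + 3355860)*(-2812352 + 30) = -3 - 450288*(-2812322) = -3 + 1266354848736 = 1266354848733)
(-852356 - (-18)*c(81))/K = (-852356 - (-18)*(-126))/1266354848733 = (-852356 - 1*2268)*(1/1266354848733) = (-852356 - 2268)*(1/1266354848733) = -854624*1/1266354848733 = -854624/1266354848733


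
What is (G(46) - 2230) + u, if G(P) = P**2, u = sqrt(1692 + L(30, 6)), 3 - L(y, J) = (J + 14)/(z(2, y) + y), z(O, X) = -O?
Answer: -114 + 2*sqrt(20755)/7 ≈ -72.838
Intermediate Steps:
L(y, J) = 3 - (14 + J)/(-2 + y) (L(y, J) = 3 - (J + 14)/(-1*2 + y) = 3 - (14 + J)/(-2 + y))
u = 2*sqrt(20755)/7 (u = sqrt(1692 + (-20 - 1*6 + 3*30)/(-2 + 30)) = sqrt(1692 + (-20 - 6 + 90)/28) = sqrt(1692 + (1/28)*64) = sqrt(1692 + 16/7) = sqrt(11860/7) = 2*sqrt(20755)/7 ≈ 41.162)
(G(46) - 2230) + u = (46**2 - 2230) + 2*sqrt(20755)/7 = (2116 - 2230) + 2*sqrt(20755)/7 = -114 + 2*sqrt(20755)/7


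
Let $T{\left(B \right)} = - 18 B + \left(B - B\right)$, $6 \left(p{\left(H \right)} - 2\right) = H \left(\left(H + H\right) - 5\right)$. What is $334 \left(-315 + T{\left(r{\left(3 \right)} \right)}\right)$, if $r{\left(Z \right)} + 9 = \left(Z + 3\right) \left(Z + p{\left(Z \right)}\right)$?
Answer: $-249498$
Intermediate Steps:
$p{\left(H \right)} = 2 + \frac{H \left(-5 + 2 H\right)}{6}$ ($p{\left(H \right)} = 2 + \frac{H \left(\left(H + H\right) - 5\right)}{6} = 2 + \frac{H \left(2 H - 5\right)}{6} = 2 + \frac{H \left(-5 + 2 H\right)}{6}$)
$r{\left(Z \right)} = -9 + \left(3 + Z\right) \left(2 + \frac{Z^{2}}{3} + \frac{Z}{6}\right)$ ($r{\left(Z \right)} = -9 + \left(Z + 3\right) \left(Z + \left(2 - \frac{5 Z}{6} + \frac{Z^{2}}{3}\right)\right) = -9 + \left(3 + Z\right) \left(2 + \frac{Z^{2}}{3} + \frac{Z}{6}\right)$)
$T{\left(B \right)} = - 18 B$ ($T{\left(B \right)} = - 18 B + 0 = - 18 B$)
$334 \left(-315 + T{\left(r{\left(3 \right)} \right)}\right) = 334 \left(-315 - 18 \left(-3 + \frac{3^{3}}{3} + \frac{5}{2} \cdot 3 + \frac{7 \cdot 3^{2}}{6}\right)\right) = 334 \left(-315 - 18 \left(-3 + \frac{1}{3} \cdot 27 + \frac{15}{2} + \frac{7}{6} \cdot 9\right)\right) = 334 \left(-315 - 18 \left(-3 + 9 + \frac{15}{2} + \frac{21}{2}\right)\right) = 334 \left(-315 - 432\right) = 334 \left(-747\right) = -249498$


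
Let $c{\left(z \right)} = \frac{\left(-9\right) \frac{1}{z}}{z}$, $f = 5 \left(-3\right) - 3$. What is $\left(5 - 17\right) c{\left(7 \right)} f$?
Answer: $- \frac{1944}{49} \approx -39.673$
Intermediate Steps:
$f = -18$ ($f = -15 - 3 = -18$)
$c{\left(z \right)} = - \frac{9}{z^{2}}$
$\left(5 - 17\right) c{\left(7 \right)} f = \left(5 - 17\right) \left(- \frac{9}{49}\right) \left(-18\right) = - 12 \left(\left(-9\right) \frac{1}{49}\right) \left(-18\right) = \left(-12\right) \left(- \frac{9}{49}\right) \left(-18\right) = \frac{108}{49} \left(-18\right) = - \frac{1944}{49}$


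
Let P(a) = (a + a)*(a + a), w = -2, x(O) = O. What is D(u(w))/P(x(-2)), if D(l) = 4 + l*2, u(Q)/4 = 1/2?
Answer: ½ ≈ 0.50000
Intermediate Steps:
u(Q) = 2 (u(Q) = 4/2 = 4*(½) = 2)
D(l) = 4 + 2*l
P(a) = 4*a² (P(a) = (2*a)*(2*a) = 4*a²)
D(u(w))/P(x(-2)) = (4 + 2*2)/((4*(-2)²)) = (4 + 4)/((4*4)) = 8/16 = 8*(1/16) = ½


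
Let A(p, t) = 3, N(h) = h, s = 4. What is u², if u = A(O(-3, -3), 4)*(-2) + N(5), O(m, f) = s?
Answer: 1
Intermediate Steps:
O(m, f) = 4
u = -1 (u = 3*(-2) + 5 = -6 + 5 = -1)
u² = (-1)² = 1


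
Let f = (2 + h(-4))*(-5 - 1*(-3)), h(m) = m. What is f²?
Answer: 16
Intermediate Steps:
f = 4 (f = (2 - 4)*(-5 - 1*(-3)) = -2*(-5 + 3) = -2*(-2) = 4)
f² = 4² = 16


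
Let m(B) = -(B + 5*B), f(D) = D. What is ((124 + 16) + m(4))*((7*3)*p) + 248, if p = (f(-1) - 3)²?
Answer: 39224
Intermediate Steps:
m(B) = -6*B
p = 16 (p = (-1 - 3)² = (-4)² = 16)
((124 + 16) + m(4))*((7*3)*p) + 248 = ((124 + 16) - 6*4)*((7*3)*16) + 248 = (140 - 24)*(21*16) + 248 = 116*336 + 248 = 38976 + 248 = 39224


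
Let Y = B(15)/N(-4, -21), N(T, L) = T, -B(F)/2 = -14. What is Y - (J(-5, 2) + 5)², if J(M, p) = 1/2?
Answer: -149/4 ≈ -37.250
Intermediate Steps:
J(M, p) = ½
B(F) = 28 (B(F) = -2*(-14) = 28)
Y = -7 (Y = 28/(-4) = 28*(-¼) = -7)
Y - (J(-5, 2) + 5)² = -7 - (½ + 5)² = -7 - (11/2)² = -7 - 1*121/4 = -7 - 121/4 = -149/4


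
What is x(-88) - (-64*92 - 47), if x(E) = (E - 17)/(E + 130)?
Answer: 11865/2 ≈ 5932.5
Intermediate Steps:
x(E) = (-17 + E)/(130 + E)
x(-88) - (-64*92 - 47) = (-17 - 88)/(130 - 88) - (-64*92 - 47) = -105/42 - (-5888 - 47) = (1/42)*(-105) - 1*(-5935) = -5/2 + 5935 = 11865/2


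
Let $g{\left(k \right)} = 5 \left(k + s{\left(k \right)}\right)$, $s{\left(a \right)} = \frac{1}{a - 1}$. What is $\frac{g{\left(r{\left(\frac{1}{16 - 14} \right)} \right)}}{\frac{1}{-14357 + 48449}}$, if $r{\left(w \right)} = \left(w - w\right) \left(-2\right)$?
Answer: $-170460$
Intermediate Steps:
$s{\left(a \right)} = \frac{1}{-1 + a}$
$r{\left(w \right)} = 0$ ($r{\left(w \right)} = 0 \left(-2\right) = 0$)
$g{\left(k \right)} = 5 k + \frac{5}{-1 + k}$ ($g{\left(k \right)} = 5 \left(k + \frac{1}{-1 + k}\right) = 5 k + \frac{5}{-1 + k}$)
$\frac{g{\left(r{\left(\frac{1}{16 - 14} \right)} \right)}}{\frac{1}{-14357 + 48449}} = \frac{5 \frac{1}{-1 + 0} \left(1 + 0 \left(-1 + 0\right)\right)}{\frac{1}{-14357 + 48449}} = \frac{5 \frac{1}{-1} \left(1 + 0 \left(-1\right)\right)}{\frac{1}{34092}} = 5 \left(-1\right) \left(1 + 0\right) \frac{1}{\frac{1}{34092}} = 5 \left(-1\right) 1 \cdot 34092 = \left(-5\right) 34092 = -170460$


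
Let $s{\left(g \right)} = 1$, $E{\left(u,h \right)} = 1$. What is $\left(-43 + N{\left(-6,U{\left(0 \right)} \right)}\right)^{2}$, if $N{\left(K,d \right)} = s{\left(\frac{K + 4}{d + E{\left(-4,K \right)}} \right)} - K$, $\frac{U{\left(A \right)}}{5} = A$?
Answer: $1296$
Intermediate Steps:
$U{\left(A \right)} = 5 A$
$N{\left(K,d \right)} = 1 - K$
$\left(-43 + N{\left(-6,U{\left(0 \right)} \right)}\right)^{2} = \left(-43 + \left(1 - -6\right)\right)^{2} = \left(-43 + \left(1 + 6\right)\right)^{2} = \left(-43 + 7\right)^{2} = \left(-36\right)^{2} = 1296$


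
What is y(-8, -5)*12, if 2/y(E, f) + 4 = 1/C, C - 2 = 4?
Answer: -144/23 ≈ -6.2609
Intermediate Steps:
C = 6 (C = 2 + 4 = 6)
y(E, f) = -12/23 (y(E, f) = 2/(-4 + 1/6) = 2/(-23/6) = 2*(-6/23) = -12/23)
y(-8, -5)*12 = -12/23*12 = -144/23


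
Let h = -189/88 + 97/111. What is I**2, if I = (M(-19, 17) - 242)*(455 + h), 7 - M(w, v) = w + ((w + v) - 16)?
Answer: 176783376672081/21904 ≈ 8.0708e+9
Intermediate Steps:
M(w, v) = 23 - v - 2*w (M(w, v) = 7 - (w + ((w + v) - 16)) = 7 - (w + ((v + w) - 16)) = 7 - (w + (-16 + v + w)) = 7 - (-16 + v + 2*w) = 7 + (16 - v - 2*w) = 23 - v - 2*w)
h = -12443/9768 (h = -189*1/88 + 97*(1/111) = -189/88 + 97/111 = -12443/9768 ≈ -1.2739)
I = -13295991/148 (I = ((23 - 1*17 - 2*(-19)) - 242)*(455 - 12443/9768) = ((23 - 17 + 38) - 242)*(4431997/9768) = (44 - 242)*(4431997/9768) = -198*4431997/9768 = -13295991/148 ≈ -89838.)
I**2 = (-13295991/148)**2 = 176783376672081/21904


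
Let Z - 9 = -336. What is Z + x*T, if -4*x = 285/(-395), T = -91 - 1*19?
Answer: -54801/158 ≈ -346.84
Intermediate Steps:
Z = -327 (Z = 9 - 336 = -327)
T = -110 (T = -91 - 19 = -110)
x = 57/316 (x = -285/(4*(-395)) = -285*(-1)/(4*395) = -¼*(-57/79) = 57/316 ≈ 0.18038)
Z + x*T = -327 + (57/316)*(-110) = -327 - 3135/158 = -54801/158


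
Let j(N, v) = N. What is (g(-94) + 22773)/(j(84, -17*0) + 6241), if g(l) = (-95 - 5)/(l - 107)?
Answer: 4577473/1271325 ≈ 3.6006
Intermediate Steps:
g(l) = -100/(-107 + l)
(g(-94) + 22773)/(j(84, -17*0) + 6241) = (-100/(-107 - 94) + 22773)/(84 + 6241) = (-100/(-201) + 22773)/6325 = (-100*(-1/201) + 22773)*(1/6325) = (100/201 + 22773)*(1/6325) = (4577473/201)*(1/6325) = 4577473/1271325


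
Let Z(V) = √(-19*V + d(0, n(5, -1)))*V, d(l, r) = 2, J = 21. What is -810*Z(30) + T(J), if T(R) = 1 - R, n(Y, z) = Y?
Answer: -20 - 48600*I*√142 ≈ -20.0 - 5.7914e+5*I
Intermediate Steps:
Z(V) = V*√(2 - 19*V) (Z(V) = √(-19*V + 2)*V = √(2 - 19*V)*V = V*√(2 - 19*V))
-810*Z(30) + T(J) = -24300*√(2 - 19*30) + (1 - 1*21) = -24300*√(2 - 570) + (1 - 21) = -24300*√(-568) - 20 = -24300*2*I*√142 - 20 = -48600*I*√142 - 20 = -20 - 48600*I*√142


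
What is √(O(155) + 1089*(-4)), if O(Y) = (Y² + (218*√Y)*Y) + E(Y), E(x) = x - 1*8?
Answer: √(19816 + 33790*√155) ≈ 663.70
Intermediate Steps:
E(x) = -8 + x (E(x) = x - 8 = -8 + x)
O(Y) = -8 + Y + Y² + 218*Y^(3/2) (O(Y) = (Y² + (218*√Y)*Y) + (-8 + Y) = (Y² + 218*Y^(3/2)) + (-8 + Y) = -8 + Y + Y² + 218*Y^(3/2))
√(O(155) + 1089*(-4)) = √((-8 + 155 + 155² + 218*155^(3/2)) + 1089*(-4)) = √((-8 + 155 + 24025 + 218*(155*√155)) - 4356) = √((-8 + 155 + 24025 + 33790*√155) - 4356) = √((24172 + 33790*√155) - 4356) = √(19816 + 33790*√155)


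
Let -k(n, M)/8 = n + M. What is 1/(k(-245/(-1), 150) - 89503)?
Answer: -1/92663 ≈ -1.0792e-5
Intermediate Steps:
k(n, M) = -8*M - 8*n (k(n, M) = -8*(n + M) = -8*(M + n) = -8*M - 8*n)
1/(k(-245/(-1), 150) - 89503) = 1/((-8*150 - (-280)*7/(-1)) - 89503) = 1/((-1200 - (-280)*7*(-1)) - 89503) = 1/((-1200 - (-280)*(-7)) - 89503) = 1/((-1200 - 8*245) - 89503) = 1/((-1200 - 1960) - 89503) = 1/(-3160 - 89503) = 1/(-92663) = -1/92663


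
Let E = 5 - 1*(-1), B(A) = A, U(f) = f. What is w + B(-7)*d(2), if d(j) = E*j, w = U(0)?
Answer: -84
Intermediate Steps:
w = 0
E = 6 (E = 5 + 1 = 6)
d(j) = 6*j
w + B(-7)*d(2) = 0 - 42*2 = 0 - 7*12 = 0 - 84 = -84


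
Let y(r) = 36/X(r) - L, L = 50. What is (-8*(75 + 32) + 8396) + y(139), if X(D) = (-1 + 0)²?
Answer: 7526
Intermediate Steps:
X(D) = 1 (X(D) = (-1)² = 1)
y(r) = -14 (y(r) = 36/1 - 1*50 = 36*1 - 50 = 36 - 50 = -14)
(-8*(75 + 32) + 8396) + y(139) = (-8*(75 + 32) + 8396) - 14 = (-8*107 + 8396) - 14 = (-856 + 8396) - 14 = 7540 - 14 = 7526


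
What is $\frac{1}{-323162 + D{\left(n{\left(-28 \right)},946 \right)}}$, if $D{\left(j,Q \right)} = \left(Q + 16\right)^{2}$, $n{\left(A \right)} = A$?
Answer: $\frac{1}{602282} \approx 1.6604 \cdot 10^{-6}$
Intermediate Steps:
$D{\left(j,Q \right)} = \left(16 + Q\right)^{2}$
$\frac{1}{-323162 + D{\left(n{\left(-28 \right)},946 \right)}} = \frac{1}{-323162 + \left(16 + 946\right)^{2}} = \frac{1}{-323162 + 962^{2}} = \frac{1}{-323162 + 925444} = \frac{1}{602282}$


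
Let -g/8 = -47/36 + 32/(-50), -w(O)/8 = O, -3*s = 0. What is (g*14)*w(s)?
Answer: 0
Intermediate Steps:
s = 0 (s = -⅓*0 = 0)
w(O) = -8*O
g = 3502/225 (g = -8*(-47/36 + 32/(-50)) = -8*(-47*1/36 + 32*(-1/50)) = -8*(-47/36 - 16/25) = -8*(-1751/900) = 3502/225 ≈ 15.564)
(g*14)*w(s) = ((3502/225)*14)*(-8*0) = (49028/225)*0 = 0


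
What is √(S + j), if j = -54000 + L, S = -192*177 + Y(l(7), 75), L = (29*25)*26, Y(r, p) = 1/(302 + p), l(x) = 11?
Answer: I*√9825945909/377 ≈ 262.93*I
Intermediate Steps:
L = 18850 (L = 725*26 = 18850)
S = -12811967/377 (S = -192*177 + 1/(302 + 75) = -33984 + 1/377 = -12811967/377 ≈ -33984.)
j = -35150 (j = -54000 + 18850 = -35150)
√(S + j) = √(-12811967/377 - 35150) = √(-26063517/377) = I*√9825945909/377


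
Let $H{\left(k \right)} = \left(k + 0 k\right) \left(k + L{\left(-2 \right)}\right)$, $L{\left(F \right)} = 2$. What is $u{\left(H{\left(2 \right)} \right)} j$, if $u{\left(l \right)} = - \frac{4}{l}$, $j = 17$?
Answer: $- \frac{17}{2} \approx -8.5$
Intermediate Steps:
$H{\left(k \right)} = k \left(2 + k\right)$ ($H{\left(k \right)} = \left(k + 0 k\right) \left(k + 2\right) = \left(k + 0\right) \left(2 + k\right) = k \left(2 + k\right)$)
$u{\left(H{\left(2 \right)} \right)} j = - \frac{4}{2 \left(2 + 2\right)} 17 = - \frac{4}{2 \cdot 4} \cdot 17 = - \frac{4}{8} \cdot 17 = \left(-4\right) \frac{1}{8} \cdot 17 = \left(- \frac{1}{2}\right) 17 = - \frac{17}{2}$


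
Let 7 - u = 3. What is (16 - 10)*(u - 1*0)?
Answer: 24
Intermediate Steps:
u = 4 (u = 7 - 1*3 = 7 - 3 = 4)
(16 - 10)*(u - 1*0) = (16 - 10)*(4 - 1*0) = 6*(4 + 0) = 6*4 = 24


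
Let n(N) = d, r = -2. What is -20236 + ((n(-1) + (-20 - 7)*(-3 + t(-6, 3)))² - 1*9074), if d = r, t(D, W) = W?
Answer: -29306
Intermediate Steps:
d = -2
n(N) = -2
-20236 + ((n(-1) + (-20 - 7)*(-3 + t(-6, 3)))² - 1*9074) = -20236 + ((-2 + (-20 - 7)*(-3 + 3))² - 1*9074) = -20236 + ((-2 - 27*0)² - 9074) = -20236 + ((-2 + 0)² - 9074) = -20236 + ((-2)² - 9074) = -20236 + (4 - 9074) = -20236 - 9070 = -29306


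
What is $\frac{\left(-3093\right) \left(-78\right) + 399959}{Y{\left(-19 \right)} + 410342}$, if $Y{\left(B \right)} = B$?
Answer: $\frac{641213}{410323} \approx 1.5627$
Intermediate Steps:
$\frac{\left(-3093\right) \left(-78\right) + 399959}{Y{\left(-19 \right)} + 410342} = \frac{\left(-3093\right) \left(-78\right) + 399959}{-19 + 410342} = \frac{241254 + 399959}{410323} = 641213 \cdot \frac{1}{410323} = \frac{641213}{410323}$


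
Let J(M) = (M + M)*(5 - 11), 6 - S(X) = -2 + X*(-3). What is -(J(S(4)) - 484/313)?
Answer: 75604/313 ≈ 241.55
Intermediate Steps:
S(X) = 8 + 3*X (S(X) = 6 - (-2 + X*(-3)) = 6 - (-2 - 3*X) = 6 + (2 + 3*X) = 8 + 3*X)
J(M) = -12*M (J(M) = (2*M)*(-6) = -12*M)
-(J(S(4)) - 484/313) = -(-12*(8 + 3*4) - 484/313) = -(-12*(8 + 12) - 484*1/313) = -(-12*20 - 484/313) = -(-240 - 484/313) = -1*(-75604/313) = 75604/313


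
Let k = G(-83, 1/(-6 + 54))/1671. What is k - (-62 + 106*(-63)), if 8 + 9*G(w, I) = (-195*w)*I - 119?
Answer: 540603041/80208 ≈ 6740.0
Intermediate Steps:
G(w, I) = -127/9 - 65*I*w/3 (G(w, I) = -8/9 + ((-195*w)*I - 119)/9 = -8/9 + (-195*I*w - 119)/9 = -8/9 + (-119 - 195*I*w)/9 = -8/9 + (-119/9 - 65*I*w/3) = -127/9 - 65*I*w/3)
k = 1121/80208 (k = (-127/9 - 65/3*(-83)/(-6 + 54))/1671 = (-127/9 - 65/3*(-83)/48)*(1/1671) = (-127/9 - 65/3*1/48*(-83))*(1/1671) = (-127/9 + 5395/144)*(1/1671) = (1121/48)*(1/1671) = 1121/80208 ≈ 0.013976)
k - (-62 + 106*(-63)) = 1121/80208 - (-62 + 106*(-63)) = 1121/80208 - (-62 - 6678) = 1121/80208 - 1*(-6740) = 1121/80208 + 6740 = 540603041/80208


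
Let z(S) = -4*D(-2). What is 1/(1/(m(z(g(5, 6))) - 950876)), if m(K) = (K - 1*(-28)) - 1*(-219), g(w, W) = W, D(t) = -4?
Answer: -950613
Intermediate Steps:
z(S) = 16 (z(S) = -4*(-4) = 16)
m(K) = 247 + K (m(K) = (K + 28) + 219 = (28 + K) + 219 = 247 + K)
1/(1/(m(z(g(5, 6))) - 950876)) = 1/(1/((247 + 16) - 950876)) = 1/(1/(263 - 950876)) = 1/(1/(-950613)) = 1/(-1/950613) = -950613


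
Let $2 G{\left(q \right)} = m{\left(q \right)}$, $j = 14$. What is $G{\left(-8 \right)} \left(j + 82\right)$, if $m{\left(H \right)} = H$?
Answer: $-384$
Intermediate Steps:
$G{\left(q \right)} = \frac{q}{2}$
$G{\left(-8 \right)} \left(j + 82\right) = \frac{1}{2} \left(-8\right) \left(14 + 82\right) = \left(-4\right) 96 = -384$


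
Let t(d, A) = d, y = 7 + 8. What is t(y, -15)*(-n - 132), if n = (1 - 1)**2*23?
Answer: -1980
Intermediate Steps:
y = 15
n = 0 (n = 0**2*23 = 0*23 = 0)
t(y, -15)*(-n - 132) = 15*(-1*0 - 132) = 15*(0 - 132) = 15*(-132) = -1980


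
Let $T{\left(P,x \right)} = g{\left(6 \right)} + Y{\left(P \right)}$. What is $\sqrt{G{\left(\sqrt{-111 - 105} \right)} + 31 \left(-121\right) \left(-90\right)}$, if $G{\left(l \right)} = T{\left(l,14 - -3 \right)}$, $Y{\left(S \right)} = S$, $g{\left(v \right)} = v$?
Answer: $\sqrt{337596 + 6 i \sqrt{6}} \approx 581.03 + 0.01 i$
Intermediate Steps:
$T{\left(P,x \right)} = 6 + P$
$G{\left(l \right)} = 6 + l$
$\sqrt{G{\left(\sqrt{-111 - 105} \right)} + 31 \left(-121\right) \left(-90\right)} = \sqrt{\left(6 + \sqrt{-111 - 105}\right) + 31 \left(-121\right) \left(-90\right)} = \sqrt{\left(6 + \sqrt{-216}\right) - -337590} = \sqrt{\left(6 + 6 i \sqrt{6}\right) + 337590} = \sqrt{337596 + 6 i \sqrt{6}}$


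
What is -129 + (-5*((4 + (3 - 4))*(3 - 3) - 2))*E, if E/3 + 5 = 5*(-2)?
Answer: -579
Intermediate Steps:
E = -45 (E = -15 + 3*(5*(-2)) = -15 + 3*(-10) = -15 - 30 = -45)
-129 + (-5*((4 + (3 - 4))*(3 - 3) - 2))*E = -129 - 5*((4 + (3 - 4))*(3 - 3) - 2)*(-45) = -129 - 5*((4 - 1)*0 - 2)*(-45) = -129 - 5*(3*0 - 2)*(-45) = -129 - 5*(0 - 2)*(-45) = -129 - 5*(-2)*(-45) = -129 + 10*(-45) = -129 - 450 = -579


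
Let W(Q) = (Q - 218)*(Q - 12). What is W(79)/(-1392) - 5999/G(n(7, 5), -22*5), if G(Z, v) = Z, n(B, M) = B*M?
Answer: -1146379/6960 ≈ -164.71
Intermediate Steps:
W(Q) = (-218 + Q)*(-12 + Q)
W(79)/(-1392) - 5999/G(n(7, 5), -22*5) = (2616 + 79**2 - 230*79)/(-1392) - 5999/(7*5) = (2616 + 6241 - 18170)*(-1/1392) - 5999/35 = -9313*(-1/1392) - 5999*1/35 = 9313/1392 - 857/5 = -1146379/6960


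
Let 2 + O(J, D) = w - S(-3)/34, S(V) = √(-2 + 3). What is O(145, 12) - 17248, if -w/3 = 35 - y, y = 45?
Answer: -585481/34 ≈ -17220.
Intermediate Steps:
w = 30 (w = -3*(35 - 1*45) = -3*(35 - 45) = -3*(-10) = 30)
S(V) = 1 (S(V) = √1 = 1)
O(J, D) = 951/34 (O(J, D) = -2 + (30 - 1/34) = -2 + 1019/34 = 951/34)
O(145, 12) - 17248 = 951/34 - 17248 = -585481/34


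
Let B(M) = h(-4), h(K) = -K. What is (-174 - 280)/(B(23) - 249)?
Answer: 454/245 ≈ 1.8531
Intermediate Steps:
B(M) = 4 (B(M) = -1*(-4) = 4)
(-174 - 280)/(B(23) - 249) = (-174 - 280)/(4 - 249) = -454/(-245) = -454*(-1/245) = 454/245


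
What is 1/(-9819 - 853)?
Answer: -1/10672 ≈ -9.3703e-5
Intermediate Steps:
1/(-9819 - 853) = 1/(-10672) = -1/10672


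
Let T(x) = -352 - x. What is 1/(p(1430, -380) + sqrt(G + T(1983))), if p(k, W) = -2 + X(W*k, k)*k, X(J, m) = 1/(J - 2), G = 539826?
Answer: 147837133017/39678059996827202 + 73821433401*sqrt(537491)/39678059996827202 ≈ 0.0013677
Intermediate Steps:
X(J, m) = 1/(-2 + J)
p(k, W) = -2 + k/(-2 + W*k)
1/(p(1430, -380) + sqrt(G + T(1983))) = 1/((-2 + 1430/(-2 - 380*1430)) + sqrt(539826 + (-352 - 1*1983))) = 1/((-2 + 1430/(-2 - 543400)) + sqrt(539826 + (-352 - 1983))) = 1/((-2 + 1430/(-543402)) + sqrt(539826 - 2335)) = 1/((-2 + 1430*(-1/543402)) + sqrt(537491)) = 1/((-2 - 715/271701) + sqrt(537491)) = 1/(-544117/271701 + sqrt(537491))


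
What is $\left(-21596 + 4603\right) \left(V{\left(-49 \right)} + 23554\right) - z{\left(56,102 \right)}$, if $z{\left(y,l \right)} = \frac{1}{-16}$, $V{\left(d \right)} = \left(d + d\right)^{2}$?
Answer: $- \frac{9015262303}{16} \approx -5.6345 \cdot 10^{8}$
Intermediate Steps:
$V{\left(d \right)} = 4 d^{2}$ ($V{\left(d \right)} = \left(2 d\right)^{2} = 4 d^{2}$)
$z{\left(y,l \right)} = - \frac{1}{16}$
$\left(-21596 + 4603\right) \left(V{\left(-49 \right)} + 23554\right) - z{\left(56,102 \right)} = \left(-21596 + 4603\right) \left(4 \left(-49\right)^{2} + 23554\right) - - \frac{1}{16} = - 16993 \left(4 \cdot 2401 + 23554\right) + \frac{1}{16} = - 16993 \left(9604 + 23554\right) + \frac{1}{16} = \left(-16993\right) 33158 + \frac{1}{16} = -563453894 + \frac{1}{16} = - \frac{9015262303}{16}$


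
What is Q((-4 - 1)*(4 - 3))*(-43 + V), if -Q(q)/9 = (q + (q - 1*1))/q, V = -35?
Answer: 7722/5 ≈ 1544.4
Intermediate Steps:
Q(q) = -9*(-1 + 2*q)/q (Q(q) = -9*(q + (q - 1*1))/q = -9*(q + (q - 1))/q = -9*(q + (-1 + q))/q = -9*(-1 + 2*q)/q)
Q((-4 - 1)*(4 - 3))*(-43 + V) = (-18 + 9/(((-4 - 1)*(4 - 3))))*(-43 - 35) = (-18 + 9/((-5*1)))*(-78) = (-18 + 9/(-5))*(-78) = (-18 + 9*(-⅕))*(-78) = (-18 - 9/5)*(-78) = -99/5*(-78) = 7722/5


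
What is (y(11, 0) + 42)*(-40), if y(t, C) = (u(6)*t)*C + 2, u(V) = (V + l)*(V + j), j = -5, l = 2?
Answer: -1760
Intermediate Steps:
u(V) = (-5 + V)*(2 + V) (u(V) = (V + 2)*(V - 5) = (2 + V)*(-5 + V) = (-5 + V)*(2 + V))
y(t, C) = 2 + 8*C*t (y(t, C) = ((-10 + 6**2 - 3*6)*t)*C + 2 = ((-10 + 36 - 18)*t)*C + 2 = (8*t)*C + 2 = 8*C*t + 2 = 2 + 8*C*t)
(y(11, 0) + 42)*(-40) = ((2 + 8*0*11) + 42)*(-40) = ((2 + 0) + 42)*(-40) = (2 + 42)*(-40) = 44*(-40) = -1760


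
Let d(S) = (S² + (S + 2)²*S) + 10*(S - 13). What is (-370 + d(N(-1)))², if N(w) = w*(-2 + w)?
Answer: 148996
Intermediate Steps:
d(S) = -130 + S² + 10*S + S*(2 + S)² (d(S) = (S² + (2 + S)²*S) + 10*(-13 + S) = (S² + S*(2 + S)²) + (-130 + 10*S) = -130 + S² + 10*S + S*(2 + S)²)
(-370 + d(N(-1)))² = (-370 + (-130 + (-(-2 - 1))³ + 5*(-(-2 - 1))² + 14*(-(-2 - 1))))² = (-370 + (-130 + (-1*(-3))³ + 5*(-1*(-3))² + 14*(-1*(-3))))² = (-370 + (-130 + 3³ + 5*3² + 14*3))² = (-370 + (-130 + 27 + 5*9 + 42))² = (-370 + (-130 + 27 + 45 + 42))² = (-370 - 16)² = (-386)² = 148996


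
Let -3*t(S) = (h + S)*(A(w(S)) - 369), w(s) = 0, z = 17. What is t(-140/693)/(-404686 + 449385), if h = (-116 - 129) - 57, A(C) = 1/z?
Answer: -187645696/225685251 ≈ -0.83145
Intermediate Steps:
A(C) = 1/17
h = -302 (h = -245 - 57 = -302)
t(S) = -1894144/51 + 6272*S/51 (t(S) = -(-302 + S)*(1/17 - 369)/3 = -(-302 + S)*(-6272)/(3*17) = -(1894144/17 - 6272*S/17)/3 = -1894144/51 + 6272*S/51)
t(-140/693)/(-404686 + 449385) = (-1894144/51 + 6272*(-140/693)/51)/(-404686 + 449385) = (-1894144/51 + 6272*(-140*1/693)/51)/44699 = (-1894144/51 + (6272/51)*(-20/99))*(1/44699) = (-1894144/51 - 125440/5049)*(1/44699) = -187645696/5049*1/44699 = -187645696/225685251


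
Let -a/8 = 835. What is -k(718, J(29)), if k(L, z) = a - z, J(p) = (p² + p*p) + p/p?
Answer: 8363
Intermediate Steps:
a = -6680 (a = -8*835 = -6680)
J(p) = 1 + 2*p² (J(p) = (p² + p²) + 1 = 2*p² + 1 = 1 + 2*p²)
k(L, z) = -6680 - z
-k(718, J(29)) = -(-6680 - (1 + 2*29²)) = -(-6680 - (1 + 2*841)) = -(-6680 - (1 + 1682)) = -(-6680 - 1*1683) = -(-6680 - 1683) = -1*(-8363) = 8363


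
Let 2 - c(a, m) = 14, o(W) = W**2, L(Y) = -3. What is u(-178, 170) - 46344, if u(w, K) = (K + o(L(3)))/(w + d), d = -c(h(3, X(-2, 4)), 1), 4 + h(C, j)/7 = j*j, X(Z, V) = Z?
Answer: -7693283/166 ≈ -46345.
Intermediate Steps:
h(C, j) = -28 + 7*j**2 (h(C, j) = -28 + 7*(j*j) = -28 + 7*j**2)
c(a, m) = -12 (c(a, m) = 2 - 1*14 = 2 - 14 = -12)
d = 12 (d = -1*(-12) = 12)
u(w, K) = (9 + K)/(12 + w) (u(w, K) = (K + (-3)**2)/(w + 12) = (K + 9)/(12 + w) = (9 + K)/(12 + w))
u(-178, 170) - 46344 = (9 + 170)/(12 - 178) - 46344 = 179/(-166) - 46344 = -1/166*179 - 46344 = -179/166 - 46344 = -7693283/166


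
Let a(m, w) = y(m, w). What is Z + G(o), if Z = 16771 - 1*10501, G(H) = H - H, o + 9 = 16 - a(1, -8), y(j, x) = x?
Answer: 6270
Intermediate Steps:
a(m, w) = w
o = 15 (o = -9 + (16 - 1*(-8)) = -9 + (16 + 8) = -9 + 24 = 15)
G(H) = 0
Z = 6270 (Z = 16771 - 10501 = 6270)
Z + G(o) = 6270 + 0 = 6270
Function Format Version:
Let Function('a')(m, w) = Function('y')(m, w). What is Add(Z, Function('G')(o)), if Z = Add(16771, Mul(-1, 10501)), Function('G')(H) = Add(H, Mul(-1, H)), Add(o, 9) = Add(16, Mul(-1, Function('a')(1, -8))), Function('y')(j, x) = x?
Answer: 6270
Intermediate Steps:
Function('a')(m, w) = w
o = 15 (o = Add(-9, Add(16, Mul(-1, -8))) = Add(-9, Add(16, 8)) = Add(-9, 24) = 15)
Function('G')(H) = 0
Z = 6270 (Z = Add(16771, -10501) = 6270)
Add(Z, Function('G')(o)) = Add(6270, 0) = 6270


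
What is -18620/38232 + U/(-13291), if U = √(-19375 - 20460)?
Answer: -4655/9558 - I*√39835/13291 ≈ -0.48703 - 0.015017*I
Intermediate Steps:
U = I*√39835 (U = √(-39835) = I*√39835 ≈ 199.59*I)
-18620/38232 + U/(-13291) = -18620/38232 + (I*√39835)/(-13291) = -18620*1/38232 + (I*√39835)*(-1/13291) = -4655/9558 - I*√39835/13291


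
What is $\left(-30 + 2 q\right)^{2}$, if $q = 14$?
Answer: $4$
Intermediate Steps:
$\left(-30 + 2 q\right)^{2} = \left(-30 + 2 \cdot 14\right)^{2} = \left(-30 + 28\right)^{2} = \left(-2\right)^{2} = 4$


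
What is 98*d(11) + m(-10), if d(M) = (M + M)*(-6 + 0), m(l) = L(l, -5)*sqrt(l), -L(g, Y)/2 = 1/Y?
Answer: -12936 + 2*I*sqrt(10)/5 ≈ -12936.0 + 1.2649*I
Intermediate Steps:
L(g, Y) = -2/Y
m(l) = 2*sqrt(l)/5 (m(l) = (-2/(-5))*sqrt(l) = (-2*(-1/5))*sqrt(l) = 2*sqrt(l)/5)
d(M) = -12*M (d(M) = (2*M)*(-6) = -12*M)
98*d(11) + m(-10) = 98*(-12*11) + 2*sqrt(-10)/5 = 98*(-132) + 2*(I*sqrt(10))/5 = -12936 + 2*I*sqrt(10)/5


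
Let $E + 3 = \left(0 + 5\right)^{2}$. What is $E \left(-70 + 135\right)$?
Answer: $1430$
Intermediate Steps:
$E = 22$ ($E = -3 + \left(0 + 5\right)^{2} = -3 + 5^{2} = -3 + 25 = 22$)
$E \left(-70 + 135\right) = 22 \left(-70 + 135\right) = 22 \cdot 65 = 1430$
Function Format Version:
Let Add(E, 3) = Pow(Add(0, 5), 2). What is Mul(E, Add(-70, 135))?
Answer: 1430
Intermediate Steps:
E = 22 (E = Add(-3, Pow(Add(0, 5), 2)) = Add(-3, Pow(5, 2)) = Add(-3, 25) = 22)
Mul(E, Add(-70, 135)) = Mul(22, Add(-70, 135)) = Mul(22, 65) = 1430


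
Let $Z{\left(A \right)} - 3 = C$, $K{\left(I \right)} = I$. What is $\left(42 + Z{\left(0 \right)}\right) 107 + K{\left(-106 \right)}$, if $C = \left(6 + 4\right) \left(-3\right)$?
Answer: $1499$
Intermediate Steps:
$C = -30$ ($C = 10 \left(-3\right) = -30$)
$Z{\left(A \right)} = -27$ ($Z{\left(A \right)} = 3 - 30 = -27$)
$\left(42 + Z{\left(0 \right)}\right) 107 + K{\left(-106 \right)} = \left(42 - 27\right) 107 - 106 = 15 \cdot 107 - 106 = 1605 - 106 = 1499$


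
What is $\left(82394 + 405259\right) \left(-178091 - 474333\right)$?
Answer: $-318156520872$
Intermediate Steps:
$\left(82394 + 405259\right) \left(-178091 - 474333\right) = 487653 \left(-652424\right) = -318156520872$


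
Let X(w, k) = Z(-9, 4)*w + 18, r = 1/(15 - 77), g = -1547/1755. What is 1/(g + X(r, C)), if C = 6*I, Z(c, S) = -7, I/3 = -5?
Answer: 8370/144227 ≈ 0.058034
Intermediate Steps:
I = -15 (I = 3*(-5) = -15)
g = -119/135 (g = -1547*1/1755 = -119/135 ≈ -0.88148)
r = -1/62 (r = 1/(-62) = -1/62 ≈ -0.016129)
C = -90 (C = 6*(-15) = -90)
X(w, k) = 18 - 7*w (X(w, k) = -7*w + 18 = 18 - 7*w)
1/(g + X(r, C)) = 1/(-119/135 + (18 - 7*(-1/62))) = 1/(-119/135 + (18 + 7/62)) = 1/(-119/135 + 1123/62) = 1/(144227/8370) = 8370/144227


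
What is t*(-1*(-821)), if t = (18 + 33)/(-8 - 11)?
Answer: -41871/19 ≈ -2203.7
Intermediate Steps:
t = -51/19 (t = 51/(-19) = 51*(-1/19) = -51/19 ≈ -2.6842)
t*(-1*(-821)) = -(-51)*(-821)/19 = -51/19*821 = -41871/19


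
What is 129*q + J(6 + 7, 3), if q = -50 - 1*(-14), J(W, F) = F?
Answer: -4641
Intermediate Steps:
q = -36 (q = -50 + 14 = -36)
129*q + J(6 + 7, 3) = 129*(-36) + 3 = -4644 + 3 = -4641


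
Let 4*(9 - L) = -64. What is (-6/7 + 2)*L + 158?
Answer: 1306/7 ≈ 186.57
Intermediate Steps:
L = 25 (L = 9 - ¼*(-64) = 9 + 16 = 25)
(-6/7 + 2)*L + 158 = (-6/7 + 2)*25 + 158 = (8/7)*25 + 158 = 200/7 + 158 = 1306/7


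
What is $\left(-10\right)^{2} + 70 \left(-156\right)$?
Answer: $-10820$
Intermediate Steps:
$\left(-10\right)^{2} + 70 \left(-156\right) = 100 - 10920 = -10820$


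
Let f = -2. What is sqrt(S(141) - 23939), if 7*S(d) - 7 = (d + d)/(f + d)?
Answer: 16*I*sqrt(88525486)/973 ≈ 154.72*I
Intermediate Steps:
S(d) = 1 + 2*d/(7*(-2 + d)) (S(d) = 1 + ((d + d)/(-2 + d))/7 = 1 + ((2*d)/(-2 + d))/7 = 1 + (2*d/(-2 + d))/7 = 1 + 2*d/(7*(-2 + d)))
sqrt(S(141) - 23939) = sqrt((-14 + 9*141)/(7*(-2 + 141)) - 23939) = sqrt((1/7)*(-14 + 1269)/139 - 23939) = sqrt((1/7)*(1/139)*1255 - 23939) = sqrt(1255/973 - 23939) = sqrt(-23291392/973) = 16*I*sqrt(88525486)/973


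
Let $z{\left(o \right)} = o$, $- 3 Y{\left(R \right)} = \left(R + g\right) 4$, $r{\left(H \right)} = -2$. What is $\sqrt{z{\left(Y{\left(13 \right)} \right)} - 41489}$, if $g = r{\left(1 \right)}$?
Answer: $\frac{i \sqrt{373533}}{3} \approx 203.72 i$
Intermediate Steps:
$g = -2$
$Y{\left(R \right)} = \frac{8}{3} - \frac{4 R}{3}$ ($Y{\left(R \right)} = - \frac{\left(R - 2\right) 4}{3} = - \frac{\left(-2 + R\right) 4}{3} = - \frac{-8 + 4 R}{3} = \frac{8}{3} - \frac{4 R}{3}$)
$\sqrt{z{\left(Y{\left(13 \right)} \right)} - 41489} = \sqrt{\left(\frac{8}{3} - \frac{52}{3}\right) - 41489} = \sqrt{- \frac{44}{3} - 41489} = \sqrt{- \frac{124511}{3}} = \frac{i \sqrt{373533}}{3}$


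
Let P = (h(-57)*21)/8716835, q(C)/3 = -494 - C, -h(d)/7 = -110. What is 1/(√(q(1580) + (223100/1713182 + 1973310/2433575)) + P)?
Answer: 1175295515067247840035/3941487904588855835132847211 - 3039328496689*I*√1081336317935669334476248970/7882975809177711670265694422 ≈ 2.9819e-7 - 0.012679*I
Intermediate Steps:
h(d) = 770 (h(d) = -7*(-110) = 770)
q(C) = -1482 - 3*C (q(C) = 3*(-494 - C) = -1482 - 3*C)
P = 3234/1743367 (P = (770*21)/8716835 = 16170*(1/8716835) = 3234/1743367 ≈ 0.0018550)
1/(√(q(1580) + (223100/1713182 + 1973310/2433575)) + P) = 1/(√((-1482 - 3*1580) + (223100/1713182 + 1973310/2433575)) + 3234/1743367) = 1/(√((-1482 - 4740) + (223100*(1/1713182) + 1973310*(1/2433575))) + 3234/1743367) = 1/(√(-6222 + (111550/856591 + 394662/486715)) + 3234/1743367) = 1/(√(-6222 + 392356975492/416915688565) + 3234/1743367) = 1/(√(-2593657057275938/416915688565) + 3234/1743367) = 1/(I*√1081336317935669334476248970/416915688565 + 3234/1743367) = 1/(3234/1743367 + I*√1081336317935669334476248970/416915688565)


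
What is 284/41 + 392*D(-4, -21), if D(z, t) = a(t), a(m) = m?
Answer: -337228/41 ≈ -8225.1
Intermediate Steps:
D(z, t) = t
284/41 + 392*D(-4, -21) = 284/41 + 392*(-21) = 284*(1/41) - 8232 = 284/41 - 8232 = -337228/41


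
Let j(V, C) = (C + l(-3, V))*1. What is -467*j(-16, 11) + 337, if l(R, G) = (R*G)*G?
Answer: 353856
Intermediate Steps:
l(R, G) = R*G**2 (l(R, G) = (G*R)*G = R*G**2)
j(V, C) = C - 3*V**2 (j(V, C) = (C - 3*V**2)*1 = C - 3*V**2)
-467*j(-16, 11) + 337 = -467*(11 - 3*(-16)**2) + 337 = -467*(11 - 3*256) + 337 = -467*(11 - 768) + 337 = -467*(-757) + 337 = 353519 + 337 = 353856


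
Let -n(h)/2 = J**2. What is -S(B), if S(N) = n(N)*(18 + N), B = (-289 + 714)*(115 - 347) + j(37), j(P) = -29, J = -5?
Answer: -4930550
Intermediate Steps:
n(h) = -50 (n(h) = -2*(-5)**2 = -2*25 = -50)
B = -98629 (B = (-289 + 714)*(115 - 347) - 29 = 425*(-232) - 29 = -98600 - 29 = -98629)
S(N) = -900 - 50*N (S(N) = -50*(18 + N) = -900 - 50*N)
-S(B) = -(-900 - 50*(-98629)) = -(-900 + 4931450) = -1*4930550 = -4930550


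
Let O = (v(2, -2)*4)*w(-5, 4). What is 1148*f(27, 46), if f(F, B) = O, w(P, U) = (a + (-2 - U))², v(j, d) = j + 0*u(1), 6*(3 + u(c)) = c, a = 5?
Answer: 9184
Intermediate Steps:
u(c) = -3 + c/6
v(j, d) = j (v(j, d) = j + 0*(-3 + (⅙)*1) = j + 0*(-3 + ⅙) = j + 0*(-17/6) = j + 0 = j)
w(P, U) = (3 - U)² (w(P, U) = (5 + (-2 - U))² = (3 - U)²)
O = 8 (O = (2*4)*(-3 + 4)² = 8*1² = 8*1 = 8)
f(F, B) = 8
1148*f(27, 46) = 1148*8 = 9184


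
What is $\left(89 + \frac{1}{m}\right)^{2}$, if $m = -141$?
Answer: $\frac{157452304}{19881} \approx 7919.7$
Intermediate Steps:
$\left(89 + \frac{1}{m}\right)^{2} = \left(89 + \frac{1}{-141}\right)^{2} = \left(89 - \frac{1}{141}\right)^{2} = \left(\frac{12548}{141}\right)^{2} = \frac{157452304}{19881}$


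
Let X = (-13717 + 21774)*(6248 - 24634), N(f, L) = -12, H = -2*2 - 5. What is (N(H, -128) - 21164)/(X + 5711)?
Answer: 21176/148130291 ≈ 0.00014296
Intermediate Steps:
H = -9 (H = -4 - 5 = -9)
X = -148136002 (X = 8057*(-18386) = -148136002)
(N(H, -128) - 21164)/(X + 5711) = (-12 - 21164)/(-148136002 + 5711) = -21176/(-148130291) = -21176*(-1/148130291) = 21176/148130291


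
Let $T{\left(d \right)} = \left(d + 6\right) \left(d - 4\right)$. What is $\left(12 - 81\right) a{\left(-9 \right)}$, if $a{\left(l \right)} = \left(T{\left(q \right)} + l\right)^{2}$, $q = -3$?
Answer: $-62100$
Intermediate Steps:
$T{\left(d \right)} = \left(-4 + d\right) \left(6 + d\right)$ ($T{\left(d \right)} = \left(6 + d\right) \left(-4 + d\right) = \left(-4 + d\right) \left(6 + d\right)$)
$a{\left(l \right)} = \left(-21 + l\right)^{2}$ ($a{\left(l \right)} = \left(\left(-24 + \left(-3\right)^{2} + 2 \left(-3\right)\right) + l\right)^{2} = \left(\left(-24 + 9 - 6\right) + l\right)^{2} = \left(-21 + l\right)^{2}$)
$\left(12 - 81\right) a{\left(-9 \right)} = \left(12 - 81\right) \left(-21 - 9\right)^{2} = - 69 \left(-30\right)^{2} = \left(-69\right) 900 = -62100$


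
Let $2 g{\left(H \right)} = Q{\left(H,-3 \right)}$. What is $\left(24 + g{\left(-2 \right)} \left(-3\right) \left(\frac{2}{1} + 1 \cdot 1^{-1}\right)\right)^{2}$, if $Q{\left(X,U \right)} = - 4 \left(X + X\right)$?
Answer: $2304$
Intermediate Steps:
$Q{\left(X,U \right)} = - 8 X$ ($Q{\left(X,U \right)} = - 4 \cdot 2 X = - 8 X$)
$g{\left(H \right)} = - 4 H$ ($g{\left(H \right)} = \frac{\left(-8\right) H}{2} = - 4 H$)
$\left(24 + g{\left(-2 \right)} \left(-3\right) \left(\frac{2}{1} + 1 \cdot 1^{-1}\right)\right)^{2} = \left(24 + \left(-4\right) \left(-2\right) \left(-3\right) \left(\frac{2}{1} + 1 \cdot 1^{-1}\right)\right)^{2} = \left(24 + 8 \left(-3\right) \left(2 \cdot 1 + 1 \cdot 1\right)\right)^{2} = \left(24 - 24 \left(2 + 1\right)\right)^{2} = \left(24 - 72\right)^{2} = \left(-48\right)^{2} = 2304$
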